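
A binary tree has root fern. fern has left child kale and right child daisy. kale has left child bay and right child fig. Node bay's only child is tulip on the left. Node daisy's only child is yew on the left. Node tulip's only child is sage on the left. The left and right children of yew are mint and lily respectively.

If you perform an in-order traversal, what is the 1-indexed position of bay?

3

In-order visits the left subtree, then the node, then the right subtree.
At fern: go left to kale.
  At kale: go left to bay.
    At bay: go left to tulip.
      At tulip: go left to sage.
        sage is a leaf — visit sage.
      Visit tulip.
      At tulip: no right child.
    Visit bay.
    At bay: no right child.
  Visit kale.
  At kale: go right to fig.
    fig is a leaf — visit fig.
Visit fern.
At fern: go right to daisy.
  At daisy: go left to yew.
    At yew: go left to mint.
      mint is a leaf — visit mint.
    Visit yew.
    At yew: go right to lily.
      lily is a leaf — visit lily.
  Visit daisy.
  At daisy: no right child.
Full in-order sequence: sage, tulip, bay, kale, fig, fern, mint, yew, lily, daisy.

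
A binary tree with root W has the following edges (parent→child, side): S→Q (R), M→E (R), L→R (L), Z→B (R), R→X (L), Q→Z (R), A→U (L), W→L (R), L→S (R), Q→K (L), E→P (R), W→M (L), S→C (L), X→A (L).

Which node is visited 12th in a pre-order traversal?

Q

Pre-order visits the node, then its left subtree, then its right subtree.
Visit W.
At W: go left to M.
  Visit M.
  At M: no left child.
  At M: go right to E.
    Visit E.
    At E: no left child.
    At E: go right to P.
      P is a leaf — visit P.
At W: go right to L.
  Visit L.
  At L: go left to R.
    Visit R.
    At R: go left to X.
      Visit X.
      At X: go left to A.
        Visit A.
        At A: go left to U.
          U is a leaf — visit U.
        At A: no right child.
      At X: no right child.
    At R: no right child.
  At L: go right to S.
    Visit S.
    At S: go left to C.
      C is a leaf — visit C.
    At S: go right to Q.
      Visit Q.
      At Q: go left to K.
        K is a leaf — visit K.
      At Q: go right to Z.
        Visit Z.
        At Z: no left child.
        At Z: go right to B.
          B is a leaf — visit B.
Full pre-order sequence: W, M, E, P, L, R, X, A, U, S, C, Q, K, Z, B.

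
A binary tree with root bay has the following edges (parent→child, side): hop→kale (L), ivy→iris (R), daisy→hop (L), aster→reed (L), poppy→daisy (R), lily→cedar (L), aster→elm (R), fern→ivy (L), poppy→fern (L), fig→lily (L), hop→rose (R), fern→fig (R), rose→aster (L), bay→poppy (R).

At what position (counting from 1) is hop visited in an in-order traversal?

In-order visits the left subtree, then the node, then the right subtree.
At bay: no left child.
Visit bay.
At bay: go right to poppy.
  At poppy: go left to fern.
    At fern: go left to ivy.
      At ivy: no left child.
      Visit ivy.
      At ivy: go right to iris.
        iris is a leaf — visit iris.
    Visit fern.
    At fern: go right to fig.
      At fig: go left to lily.
        At lily: go left to cedar.
          cedar is a leaf — visit cedar.
        Visit lily.
        At lily: no right child.
      Visit fig.
      At fig: no right child.
  Visit poppy.
  At poppy: go right to daisy.
    At daisy: go left to hop.
      At hop: go left to kale.
        kale is a leaf — visit kale.
      Visit hop.
      At hop: go right to rose.
        At rose: go left to aster.
          At aster: go left to reed.
            reed is a leaf — visit reed.
          Visit aster.
          At aster: go right to elm.
            elm is a leaf — visit elm.
        Visit rose.
        At rose: no right child.
    Visit daisy.
    At daisy: no right child.
Full in-order sequence: bay, ivy, iris, fern, cedar, lily, fig, poppy, kale, hop, reed, aster, elm, rose, daisy.

10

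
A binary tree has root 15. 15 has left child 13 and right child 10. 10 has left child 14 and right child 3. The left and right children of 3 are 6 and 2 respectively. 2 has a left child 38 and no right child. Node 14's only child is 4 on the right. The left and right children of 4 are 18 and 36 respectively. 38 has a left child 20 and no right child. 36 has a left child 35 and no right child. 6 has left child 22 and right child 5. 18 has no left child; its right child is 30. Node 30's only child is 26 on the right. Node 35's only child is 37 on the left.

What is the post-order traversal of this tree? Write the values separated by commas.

13, 26, 30, 18, 37, 35, 36, 4, 14, 22, 5, 6, 20, 38, 2, 3, 10, 15

Post-order visits the left subtree, then the right subtree, then the node.
At 15: go left to 13.
  13 is a leaf — visit 13.
At 15: go right to 10.
  At 10: go left to 14.
    At 14: no left child.
    At 14: go right to 4.
      At 4: go left to 18.
        At 18: no left child.
        At 18: go right to 30.
          At 30: no left child.
          At 30: go right to 26.
            26 is a leaf — visit 26.
          Visit 30.
        Visit 18.
      At 4: go right to 36.
        At 36: go left to 35.
          At 35: go left to 37.
            37 is a leaf — visit 37.
          At 35: no right child.
          Visit 35.
        At 36: no right child.
        Visit 36.
      Visit 4.
    Visit 14.
  At 10: go right to 3.
    At 3: go left to 6.
      At 6: go left to 22.
        22 is a leaf — visit 22.
      At 6: go right to 5.
        5 is a leaf — visit 5.
      Visit 6.
    At 3: go right to 2.
      At 2: go left to 38.
        At 38: go left to 20.
          20 is a leaf — visit 20.
        At 38: no right child.
        Visit 38.
      At 2: no right child.
      Visit 2.
    Visit 3.
  Visit 10.
Visit 15.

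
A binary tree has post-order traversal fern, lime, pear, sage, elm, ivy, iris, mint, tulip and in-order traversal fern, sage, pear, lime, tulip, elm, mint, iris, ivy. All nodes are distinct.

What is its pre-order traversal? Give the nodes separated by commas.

tulip, sage, fern, pear, lime, mint, elm, iris, ivy

The last element of post-order is the root; it splits in-order into left and right subtrees.
Root tulip: left subtree has 4 nodes {fern, sage, pear, lime}, right has 4 {elm, mint, iris, ivy}.
  Root sage: left subtree has 1 node {fern}, right has 2 {pear, lime}.
    Root pear: left subtree has 0 nodes { }, right has 1 {lime}.
  Root mint: left subtree has 1 node {elm}, right has 2 {iris, ivy}.
    Root iris: left subtree has 0 nodes { }, right has 1 {ivy}.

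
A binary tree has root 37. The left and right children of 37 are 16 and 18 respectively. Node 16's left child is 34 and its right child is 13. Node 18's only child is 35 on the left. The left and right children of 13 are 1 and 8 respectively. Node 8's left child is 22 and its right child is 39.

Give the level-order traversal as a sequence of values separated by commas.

37, 16, 18, 34, 13, 35, 1, 8, 22, 39

Level-order visits nodes level by level from the root, left to right within each level.
Level 0: 37
Level 1: 16, 18
Level 2: 34, 13, 35
Level 3: 1, 8
Level 4: 22, 39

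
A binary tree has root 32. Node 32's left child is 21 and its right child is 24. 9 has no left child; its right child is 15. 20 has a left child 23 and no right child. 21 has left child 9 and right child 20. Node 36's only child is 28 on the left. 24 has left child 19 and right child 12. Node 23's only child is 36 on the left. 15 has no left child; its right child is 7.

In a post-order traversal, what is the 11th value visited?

Post-order visits the left subtree, then the right subtree, then the node.
At 32: go left to 21.
  At 21: go left to 9.
    At 9: no left child.
    At 9: go right to 15.
      At 15: no left child.
      At 15: go right to 7.
        7 is a leaf — visit 7.
      Visit 15.
    Visit 9.
  At 21: go right to 20.
    At 20: go left to 23.
      At 23: go left to 36.
        At 36: go left to 28.
          28 is a leaf — visit 28.
        At 36: no right child.
        Visit 36.
      At 23: no right child.
      Visit 23.
    At 20: no right child.
    Visit 20.
  Visit 21.
At 32: go right to 24.
  At 24: go left to 19.
    19 is a leaf — visit 19.
  At 24: go right to 12.
    12 is a leaf — visit 12.
  Visit 24.
Visit 32.
Full post-order sequence: 7, 15, 9, 28, 36, 23, 20, 21, 19, 12, 24, 32.

24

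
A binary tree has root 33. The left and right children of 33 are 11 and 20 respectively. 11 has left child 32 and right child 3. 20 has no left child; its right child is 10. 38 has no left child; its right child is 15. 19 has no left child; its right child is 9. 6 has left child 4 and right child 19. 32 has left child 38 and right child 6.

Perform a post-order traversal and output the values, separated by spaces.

Post-order visits the left subtree, then the right subtree, then the node.
At 33: go left to 11.
  At 11: go left to 32.
    At 32: go left to 38.
      At 38: no left child.
      At 38: go right to 15.
        15 is a leaf — visit 15.
      Visit 38.
    At 32: go right to 6.
      At 6: go left to 4.
        4 is a leaf — visit 4.
      At 6: go right to 19.
        At 19: no left child.
        At 19: go right to 9.
          9 is a leaf — visit 9.
        Visit 19.
      Visit 6.
    Visit 32.
  At 11: go right to 3.
    3 is a leaf — visit 3.
  Visit 11.
At 33: go right to 20.
  At 20: no left child.
  At 20: go right to 10.
    10 is a leaf — visit 10.
  Visit 20.
Visit 33.

15 38 4 9 19 6 32 3 11 10 20 33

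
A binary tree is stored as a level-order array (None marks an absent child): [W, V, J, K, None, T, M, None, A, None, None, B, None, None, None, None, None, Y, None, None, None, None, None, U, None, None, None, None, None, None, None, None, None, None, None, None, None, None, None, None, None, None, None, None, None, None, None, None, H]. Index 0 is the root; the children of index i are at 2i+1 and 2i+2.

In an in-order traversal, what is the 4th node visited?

In-order visits the left subtree, then the node, then the right subtree.
At W: go left to V.
  At V: go left to K.
    At K: no left child.
    Visit K.
    At K: go right to A.
      At A: go left to Y.
        Y is a leaf — visit Y.
      Visit A.
      At A: no right child.
  Visit V.
  At V: no right child.
Visit W.
At W: go right to J.
  At J: go left to T.
    At T: go left to B.
      At B: go left to U.
        At U: no left child.
        Visit U.
        At U: go right to H.
          H is a leaf — visit H.
      Visit B.
      At B: no right child.
    Visit T.
    At T: no right child.
  Visit J.
  At J: go right to M.
    M is a leaf — visit M.
Full in-order sequence: K, Y, A, V, W, U, H, B, T, J, M.

V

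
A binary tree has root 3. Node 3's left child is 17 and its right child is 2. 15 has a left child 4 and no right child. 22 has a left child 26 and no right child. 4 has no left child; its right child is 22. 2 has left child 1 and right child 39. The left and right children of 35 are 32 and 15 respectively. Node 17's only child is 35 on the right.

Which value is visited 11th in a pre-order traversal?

Pre-order visits the node, then its left subtree, then its right subtree.
Visit 3.
At 3: go left to 17.
  Visit 17.
  At 17: no left child.
  At 17: go right to 35.
    Visit 35.
    At 35: go left to 32.
      32 is a leaf — visit 32.
    At 35: go right to 15.
      Visit 15.
      At 15: go left to 4.
        Visit 4.
        At 4: no left child.
        At 4: go right to 22.
          Visit 22.
          At 22: go left to 26.
            26 is a leaf — visit 26.
          At 22: no right child.
      At 15: no right child.
At 3: go right to 2.
  Visit 2.
  At 2: go left to 1.
    1 is a leaf — visit 1.
  At 2: go right to 39.
    39 is a leaf — visit 39.
Full pre-order sequence: 3, 17, 35, 32, 15, 4, 22, 26, 2, 1, 39.

39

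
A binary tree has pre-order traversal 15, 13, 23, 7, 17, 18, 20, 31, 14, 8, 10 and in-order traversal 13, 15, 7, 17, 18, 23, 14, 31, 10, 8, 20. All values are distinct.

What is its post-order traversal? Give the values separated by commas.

The first element of pre-order is the root; it splits in-order into left and right subtrees.
Root 15: left subtree has 1 node {13}, right has 9 {7, 17, 18, 23, 14, 31, 10, 8, 20}.
  Root 23: left subtree has 3 nodes {7, 17, 18}, right has 5 {14, 31, 10, 8, 20}.
    Root 7: left subtree has 0 nodes { }, right has 2 {17, 18}.
      Root 17: left subtree has 0 nodes { }, right has 1 {18}.
    Root 20: left subtree has 4 nodes {14, 31, 10, 8}, right has 0 { }.
      Root 31: left subtree has 1 node {14}, right has 2 {10, 8}.
        Root 8: left subtree has 1 node {10}, right has 0 { }.

13, 18, 17, 7, 14, 10, 8, 31, 20, 23, 15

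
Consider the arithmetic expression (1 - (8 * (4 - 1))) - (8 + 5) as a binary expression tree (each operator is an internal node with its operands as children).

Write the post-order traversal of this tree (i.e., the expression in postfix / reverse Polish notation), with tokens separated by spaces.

1 8 4 1 - * - 8 5 + -

Post-order on an expression tree gives postfix notation: for each operator, emit left operand, right operand, then the operator.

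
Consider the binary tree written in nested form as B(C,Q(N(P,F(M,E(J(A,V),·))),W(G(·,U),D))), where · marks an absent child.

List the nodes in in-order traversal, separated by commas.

C, B, P, N, M, F, A, J, V, E, Q, G, U, W, D

In-order visits the left subtree, then the node, then the right subtree.
At B: go left to C.
  C is a leaf — visit C.
Visit B.
At B: go right to Q.
  At Q: go left to N.
    At N: go left to P.
      P is a leaf — visit P.
    Visit N.
    At N: go right to F.
      At F: go left to M.
        M is a leaf — visit M.
      Visit F.
      At F: go right to E.
        At E: go left to J.
          At J: go left to A.
            A is a leaf — visit A.
          Visit J.
          At J: go right to V.
            V is a leaf — visit V.
        Visit E.
        At E: no right child.
  Visit Q.
  At Q: go right to W.
    At W: go left to G.
      At G: no left child.
      Visit G.
      At G: go right to U.
        U is a leaf — visit U.
    Visit W.
    At W: go right to D.
      D is a leaf — visit D.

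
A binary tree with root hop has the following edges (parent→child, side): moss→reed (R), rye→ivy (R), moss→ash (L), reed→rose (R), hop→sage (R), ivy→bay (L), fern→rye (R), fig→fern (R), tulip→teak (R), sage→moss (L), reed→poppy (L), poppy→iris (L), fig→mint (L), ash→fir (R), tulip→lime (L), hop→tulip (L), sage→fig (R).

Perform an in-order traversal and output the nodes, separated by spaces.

lime tulip teak hop ash fir moss iris poppy reed rose sage mint fig fern rye bay ivy

In-order visits the left subtree, then the node, then the right subtree.
At hop: go left to tulip.
  At tulip: go left to lime.
    lime is a leaf — visit lime.
  Visit tulip.
  At tulip: go right to teak.
    teak is a leaf — visit teak.
Visit hop.
At hop: go right to sage.
  At sage: go left to moss.
    At moss: go left to ash.
      At ash: no left child.
      Visit ash.
      At ash: go right to fir.
        fir is a leaf — visit fir.
    Visit moss.
    At moss: go right to reed.
      At reed: go left to poppy.
        At poppy: go left to iris.
          iris is a leaf — visit iris.
        Visit poppy.
        At poppy: no right child.
      Visit reed.
      At reed: go right to rose.
        rose is a leaf — visit rose.
  Visit sage.
  At sage: go right to fig.
    At fig: go left to mint.
      mint is a leaf — visit mint.
    Visit fig.
    At fig: go right to fern.
      At fern: no left child.
      Visit fern.
      At fern: go right to rye.
        At rye: no left child.
        Visit rye.
        At rye: go right to ivy.
          At ivy: go left to bay.
            bay is a leaf — visit bay.
          Visit ivy.
          At ivy: no right child.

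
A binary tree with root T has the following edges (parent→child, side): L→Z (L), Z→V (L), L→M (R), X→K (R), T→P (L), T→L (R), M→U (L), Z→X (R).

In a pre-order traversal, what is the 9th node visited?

Pre-order visits the node, then its left subtree, then its right subtree.
Visit T.
At T: go left to P.
  P is a leaf — visit P.
At T: go right to L.
  Visit L.
  At L: go left to Z.
    Visit Z.
    At Z: go left to V.
      V is a leaf — visit V.
    At Z: go right to X.
      Visit X.
      At X: no left child.
      At X: go right to K.
        K is a leaf — visit K.
  At L: go right to M.
    Visit M.
    At M: go left to U.
      U is a leaf — visit U.
    At M: no right child.
Full pre-order sequence: T, P, L, Z, V, X, K, M, U.

U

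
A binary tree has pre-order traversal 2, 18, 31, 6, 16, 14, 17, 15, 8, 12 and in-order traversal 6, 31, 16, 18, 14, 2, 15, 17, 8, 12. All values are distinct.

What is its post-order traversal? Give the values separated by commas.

The first element of pre-order is the root; it splits in-order into left and right subtrees.
Root 2: left subtree has 5 nodes {6, 31, 16, 18, 14}, right has 4 {15, 17, 8, 12}.
  Root 18: left subtree has 3 nodes {6, 31, 16}, right has 1 {14}.
    Root 31: left subtree has 1 node {6}, right has 1 {16}.
  Root 17: left subtree has 1 node {15}, right has 2 {8, 12}.
    Root 8: left subtree has 0 nodes { }, right has 1 {12}.

6, 16, 31, 14, 18, 15, 12, 8, 17, 2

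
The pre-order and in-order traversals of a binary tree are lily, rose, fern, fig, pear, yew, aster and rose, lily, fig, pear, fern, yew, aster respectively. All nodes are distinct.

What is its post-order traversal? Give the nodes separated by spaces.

rose pear fig aster yew fern lily

The first element of pre-order is the root; it splits in-order into left and right subtrees.
Root lily: left subtree has 1 node {rose}, right has 5 {fig, pear, fern, yew, aster}.
  Root fern: left subtree has 2 nodes {fig, pear}, right has 2 {yew, aster}.
    Root fig: left subtree has 0 nodes { }, right has 1 {pear}.
    Root yew: left subtree has 0 nodes { }, right has 1 {aster}.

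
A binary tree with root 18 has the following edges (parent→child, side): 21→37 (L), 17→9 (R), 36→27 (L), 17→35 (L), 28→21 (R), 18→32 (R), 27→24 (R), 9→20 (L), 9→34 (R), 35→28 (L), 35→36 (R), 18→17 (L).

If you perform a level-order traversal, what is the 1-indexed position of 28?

6

Level-order visits nodes level by level from the root, left to right within each level.
Level 0: 18
Level 1: 17, 32
Level 2: 35, 9
Level 3: 28, 36, 20, 34
Level 4: 21, 27
Level 5: 37, 24
Full level-order sequence: 18, 17, 32, 35, 9, 28, 36, 20, 34, 21, 27, 37, 24.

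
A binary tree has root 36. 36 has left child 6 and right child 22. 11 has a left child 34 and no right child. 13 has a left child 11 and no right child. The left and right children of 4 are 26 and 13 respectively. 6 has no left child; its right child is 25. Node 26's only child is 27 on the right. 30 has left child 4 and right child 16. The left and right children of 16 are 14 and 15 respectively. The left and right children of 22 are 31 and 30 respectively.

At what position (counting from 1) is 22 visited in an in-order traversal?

In-order visits the left subtree, then the node, then the right subtree.
At 36: go left to 6.
  At 6: no left child.
  Visit 6.
  At 6: go right to 25.
    25 is a leaf — visit 25.
Visit 36.
At 36: go right to 22.
  At 22: go left to 31.
    31 is a leaf — visit 31.
  Visit 22.
  At 22: go right to 30.
    At 30: go left to 4.
      At 4: go left to 26.
        At 26: no left child.
        Visit 26.
        At 26: go right to 27.
          27 is a leaf — visit 27.
      Visit 4.
      At 4: go right to 13.
        At 13: go left to 11.
          At 11: go left to 34.
            34 is a leaf — visit 34.
          Visit 11.
          At 11: no right child.
        Visit 13.
        At 13: no right child.
    Visit 30.
    At 30: go right to 16.
      At 16: go left to 14.
        14 is a leaf — visit 14.
      Visit 16.
      At 16: go right to 15.
        15 is a leaf — visit 15.
Full in-order sequence: 6, 25, 36, 31, 22, 26, 27, 4, 34, 11, 13, 30, 14, 16, 15.

5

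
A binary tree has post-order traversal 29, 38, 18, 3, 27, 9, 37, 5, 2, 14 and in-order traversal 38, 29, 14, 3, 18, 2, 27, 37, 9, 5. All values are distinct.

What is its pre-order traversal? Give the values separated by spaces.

The last element of post-order is the root; it splits in-order into left and right subtrees.
Root 14: left subtree has 2 nodes {38, 29}, right has 7 {3, 18, 2, 27, 37, 9, 5}.
  Root 38: left subtree has 0 nodes { }, right has 1 {29}.
  Root 2: left subtree has 2 nodes {3, 18}, right has 4 {27, 37, 9, 5}.
    Root 3: left subtree has 0 nodes { }, right has 1 {18}.
    Root 5: left subtree has 3 nodes {27, 37, 9}, right has 0 { }.
      Root 37: left subtree has 1 node {27}, right has 1 {9}.

14 38 29 2 3 18 5 37 27 9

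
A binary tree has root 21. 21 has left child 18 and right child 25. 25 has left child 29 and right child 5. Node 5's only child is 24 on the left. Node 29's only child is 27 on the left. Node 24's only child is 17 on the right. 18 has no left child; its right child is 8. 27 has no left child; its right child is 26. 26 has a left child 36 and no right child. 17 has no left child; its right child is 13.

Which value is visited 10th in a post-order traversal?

5

Post-order visits the left subtree, then the right subtree, then the node.
At 21: go left to 18.
  At 18: no left child.
  At 18: go right to 8.
    8 is a leaf — visit 8.
  Visit 18.
At 21: go right to 25.
  At 25: go left to 29.
    At 29: go left to 27.
      At 27: no left child.
      At 27: go right to 26.
        At 26: go left to 36.
          36 is a leaf — visit 36.
        At 26: no right child.
        Visit 26.
      Visit 27.
    At 29: no right child.
    Visit 29.
  At 25: go right to 5.
    At 5: go left to 24.
      At 24: no left child.
      At 24: go right to 17.
        At 17: no left child.
        At 17: go right to 13.
          13 is a leaf — visit 13.
        Visit 17.
      Visit 24.
    At 5: no right child.
    Visit 5.
  Visit 25.
Visit 21.
Full post-order sequence: 8, 18, 36, 26, 27, 29, 13, 17, 24, 5, 25, 21.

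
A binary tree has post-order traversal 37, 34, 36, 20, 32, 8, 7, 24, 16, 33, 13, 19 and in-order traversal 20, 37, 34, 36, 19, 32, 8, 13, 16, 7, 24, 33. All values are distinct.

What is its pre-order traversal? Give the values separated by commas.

The last element of post-order is the root; it splits in-order into left and right subtrees.
Root 19: left subtree has 4 nodes {20, 37, 34, 36}, right has 7 {32, 8, 13, 16, 7, 24, 33}.
  Root 20: left subtree has 0 nodes { }, right has 3 {37, 34, 36}.
    Root 36: left subtree has 2 nodes {37, 34}, right has 0 { }.
      Root 34: left subtree has 1 node {37}, right has 0 { }.
  Root 13: left subtree has 2 nodes {32, 8}, right has 4 {16, 7, 24, 33}.
    Root 8: left subtree has 1 node {32}, right has 0 { }.
    Root 33: left subtree has 3 nodes {16, 7, 24}, right has 0 { }.
      Root 16: left subtree has 0 nodes { }, right has 2 {7, 24}.
        Root 24: left subtree has 1 node {7}, right has 0 { }.

19, 20, 36, 34, 37, 13, 8, 32, 33, 16, 24, 7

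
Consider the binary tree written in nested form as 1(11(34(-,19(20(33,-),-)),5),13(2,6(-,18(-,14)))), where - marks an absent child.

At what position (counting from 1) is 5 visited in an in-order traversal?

In-order visits the left subtree, then the node, then the right subtree.
At 1: go left to 11.
  At 11: go left to 34.
    At 34: no left child.
    Visit 34.
    At 34: go right to 19.
      At 19: go left to 20.
        At 20: go left to 33.
          33 is a leaf — visit 33.
        Visit 20.
        At 20: no right child.
      Visit 19.
      At 19: no right child.
  Visit 11.
  At 11: go right to 5.
    5 is a leaf — visit 5.
Visit 1.
At 1: go right to 13.
  At 13: go left to 2.
    2 is a leaf — visit 2.
  Visit 13.
  At 13: go right to 6.
    At 6: no left child.
    Visit 6.
    At 6: go right to 18.
      At 18: no left child.
      Visit 18.
      At 18: go right to 14.
        14 is a leaf — visit 14.
Full in-order sequence: 34, 33, 20, 19, 11, 5, 1, 2, 13, 6, 18, 14.

6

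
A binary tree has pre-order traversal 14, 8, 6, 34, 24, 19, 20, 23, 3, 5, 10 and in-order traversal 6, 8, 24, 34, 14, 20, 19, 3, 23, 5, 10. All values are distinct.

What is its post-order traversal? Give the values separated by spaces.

The first element of pre-order is the root; it splits in-order into left and right subtrees.
Root 14: left subtree has 4 nodes {6, 8, 24, 34}, right has 6 {20, 19, 3, 23, 5, 10}.
  Root 8: left subtree has 1 node {6}, right has 2 {24, 34}.
    Root 34: left subtree has 1 node {24}, right has 0 { }.
  Root 19: left subtree has 1 node {20}, right has 4 {3, 23, 5, 10}.
    Root 23: left subtree has 1 node {3}, right has 2 {5, 10}.
      Root 5: left subtree has 0 nodes { }, right has 1 {10}.

6 24 34 8 20 3 10 5 23 19 14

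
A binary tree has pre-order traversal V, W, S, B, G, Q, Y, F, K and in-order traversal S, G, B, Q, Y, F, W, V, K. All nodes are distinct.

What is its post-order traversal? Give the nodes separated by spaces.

The first element of pre-order is the root; it splits in-order into left and right subtrees.
Root V: left subtree has 7 nodes {S, G, B, Q, Y, F, W}, right has 1 {K}.
  Root W: left subtree has 6 nodes {S, G, B, Q, Y, F}, right has 0 { }.
    Root S: left subtree has 0 nodes { }, right has 5 {G, B, Q, Y, F}.
      Root B: left subtree has 1 node {G}, right has 3 {Q, Y, F}.
        Root Q: left subtree has 0 nodes { }, right has 2 {Y, F}.
          Root Y: left subtree has 0 nodes { }, right has 1 {F}.

G F Y Q B S W K V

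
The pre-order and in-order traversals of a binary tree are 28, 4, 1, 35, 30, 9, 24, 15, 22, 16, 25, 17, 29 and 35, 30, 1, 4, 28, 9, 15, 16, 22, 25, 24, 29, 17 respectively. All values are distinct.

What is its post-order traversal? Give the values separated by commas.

30, 35, 1, 4, 16, 25, 22, 15, 29, 17, 24, 9, 28

The first element of pre-order is the root; it splits in-order into left and right subtrees.
Root 28: left subtree has 4 nodes {35, 30, 1, 4}, right has 8 {9, 15, 16, 22, 25, 24, 29, 17}.
  Root 4: left subtree has 3 nodes {35, 30, 1}, right has 0 { }.
    Root 1: left subtree has 2 nodes {35, 30}, right has 0 { }.
      Root 35: left subtree has 0 nodes { }, right has 1 {30}.
  Root 9: left subtree has 0 nodes { }, right has 7 {15, 16, 22, 25, 24, 29, 17}.
    Root 24: left subtree has 4 nodes {15, 16, 22, 25}, right has 2 {29, 17}.
      Root 15: left subtree has 0 nodes { }, right has 3 {16, 22, 25}.
        Root 22: left subtree has 1 node {16}, right has 1 {25}.
      Root 17: left subtree has 1 node {29}, right has 0 { }.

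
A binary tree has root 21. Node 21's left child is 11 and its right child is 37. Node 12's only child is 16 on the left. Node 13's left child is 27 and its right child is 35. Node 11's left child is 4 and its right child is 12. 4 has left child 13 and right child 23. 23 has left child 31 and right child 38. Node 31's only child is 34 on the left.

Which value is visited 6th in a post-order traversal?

38

Post-order visits the left subtree, then the right subtree, then the node.
At 21: go left to 11.
  At 11: go left to 4.
    At 4: go left to 13.
      At 13: go left to 27.
        27 is a leaf — visit 27.
      At 13: go right to 35.
        35 is a leaf — visit 35.
      Visit 13.
    At 4: go right to 23.
      At 23: go left to 31.
        At 31: go left to 34.
          34 is a leaf — visit 34.
        At 31: no right child.
        Visit 31.
      At 23: go right to 38.
        38 is a leaf — visit 38.
      Visit 23.
    Visit 4.
  At 11: go right to 12.
    At 12: go left to 16.
      16 is a leaf — visit 16.
    At 12: no right child.
    Visit 12.
  Visit 11.
At 21: go right to 37.
  37 is a leaf — visit 37.
Visit 21.
Full post-order sequence: 27, 35, 13, 34, 31, 38, 23, 4, 16, 12, 11, 37, 21.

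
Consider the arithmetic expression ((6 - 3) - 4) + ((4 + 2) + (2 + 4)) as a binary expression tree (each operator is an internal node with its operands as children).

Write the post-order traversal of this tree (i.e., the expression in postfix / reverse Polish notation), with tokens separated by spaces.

Post-order on an expression tree gives postfix notation: for each operator, emit left operand, right operand, then the operator.

6 3 - 4 - 4 2 + 2 4 + + +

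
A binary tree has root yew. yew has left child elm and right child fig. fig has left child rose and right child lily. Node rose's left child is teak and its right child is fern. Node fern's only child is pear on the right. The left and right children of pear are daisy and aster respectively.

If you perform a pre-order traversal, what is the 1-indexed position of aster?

9

Pre-order visits the node, then its left subtree, then its right subtree.
Visit yew.
At yew: go left to elm.
  elm is a leaf — visit elm.
At yew: go right to fig.
  Visit fig.
  At fig: go left to rose.
    Visit rose.
    At rose: go left to teak.
      teak is a leaf — visit teak.
    At rose: go right to fern.
      Visit fern.
      At fern: no left child.
      At fern: go right to pear.
        Visit pear.
        At pear: go left to daisy.
          daisy is a leaf — visit daisy.
        At pear: go right to aster.
          aster is a leaf — visit aster.
  At fig: go right to lily.
    lily is a leaf — visit lily.
Full pre-order sequence: yew, elm, fig, rose, teak, fern, pear, daisy, aster, lily.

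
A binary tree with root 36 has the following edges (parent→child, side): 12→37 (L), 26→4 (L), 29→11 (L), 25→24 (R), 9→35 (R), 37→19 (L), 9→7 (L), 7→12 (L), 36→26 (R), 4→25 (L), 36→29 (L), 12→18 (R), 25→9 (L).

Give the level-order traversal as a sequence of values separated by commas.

Level-order visits nodes level by level from the root, left to right within each level.
Level 0: 36
Level 1: 29, 26
Level 2: 11, 4
Level 3: 25
Level 4: 9, 24
Level 5: 7, 35
Level 6: 12
Level 7: 37, 18
Level 8: 19

36, 29, 26, 11, 4, 25, 9, 24, 7, 35, 12, 37, 18, 19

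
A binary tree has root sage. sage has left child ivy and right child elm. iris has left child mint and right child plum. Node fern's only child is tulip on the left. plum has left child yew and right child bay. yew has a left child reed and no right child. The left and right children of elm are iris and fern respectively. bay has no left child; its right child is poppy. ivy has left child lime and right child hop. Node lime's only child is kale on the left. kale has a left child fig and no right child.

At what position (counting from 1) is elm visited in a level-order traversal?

3

Level-order visits nodes level by level from the root, left to right within each level.
Level 0: sage
Level 1: ivy, elm
Level 2: lime, hop, iris, fern
Level 3: kale, mint, plum, tulip
Level 4: fig, yew, bay
Level 5: reed, poppy
Full level-order sequence: sage, ivy, elm, lime, hop, iris, fern, kale, mint, plum, tulip, fig, yew, bay, reed, poppy.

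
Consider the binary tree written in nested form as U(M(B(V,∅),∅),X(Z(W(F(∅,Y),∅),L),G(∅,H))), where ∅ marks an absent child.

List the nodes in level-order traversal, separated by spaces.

Level-order visits nodes level by level from the root, left to right within each level.
Level 0: U
Level 1: M, X
Level 2: B, Z, G
Level 3: V, W, L, H
Level 4: F
Level 5: Y

U M X B Z G V W L H F Y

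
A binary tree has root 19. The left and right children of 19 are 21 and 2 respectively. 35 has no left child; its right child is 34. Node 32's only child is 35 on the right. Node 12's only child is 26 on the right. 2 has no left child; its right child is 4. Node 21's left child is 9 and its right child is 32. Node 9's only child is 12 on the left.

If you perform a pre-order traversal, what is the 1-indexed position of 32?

6

Pre-order visits the node, then its left subtree, then its right subtree.
Visit 19.
At 19: go left to 21.
  Visit 21.
  At 21: go left to 9.
    Visit 9.
    At 9: go left to 12.
      Visit 12.
      At 12: no left child.
      At 12: go right to 26.
        26 is a leaf — visit 26.
    At 9: no right child.
  At 21: go right to 32.
    Visit 32.
    At 32: no left child.
    At 32: go right to 35.
      Visit 35.
      At 35: no left child.
      At 35: go right to 34.
        34 is a leaf — visit 34.
At 19: go right to 2.
  Visit 2.
  At 2: no left child.
  At 2: go right to 4.
    4 is a leaf — visit 4.
Full pre-order sequence: 19, 21, 9, 12, 26, 32, 35, 34, 2, 4.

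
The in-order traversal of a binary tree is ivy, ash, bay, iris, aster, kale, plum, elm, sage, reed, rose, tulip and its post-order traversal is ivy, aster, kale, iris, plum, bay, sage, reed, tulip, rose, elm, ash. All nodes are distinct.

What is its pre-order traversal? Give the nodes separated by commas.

The last element of post-order is the root; it splits in-order into left and right subtrees.
Root ash: left subtree has 1 node {ivy}, right has 10 {bay, iris, aster, kale, plum, elm, sage, reed, rose, tulip}.
  Root elm: left subtree has 5 nodes {bay, iris, aster, kale, plum}, right has 4 {sage, reed, rose, tulip}.
    Root bay: left subtree has 0 nodes { }, right has 4 {iris, aster, kale, plum}.
      Root plum: left subtree has 3 nodes {iris, aster, kale}, right has 0 { }.
        Root iris: left subtree has 0 nodes { }, right has 2 {aster, kale}.
          Root kale: left subtree has 1 node {aster}, right has 0 { }.
    Root rose: left subtree has 2 nodes {sage, reed}, right has 1 {tulip}.
      Root reed: left subtree has 1 node {sage}, right has 0 { }.

ash, ivy, elm, bay, plum, iris, kale, aster, rose, reed, sage, tulip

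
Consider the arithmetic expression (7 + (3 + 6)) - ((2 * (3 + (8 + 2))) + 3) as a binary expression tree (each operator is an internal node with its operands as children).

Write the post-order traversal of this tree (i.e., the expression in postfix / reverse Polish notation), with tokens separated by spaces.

7 3 6 + + 2 3 8 2 + + * 3 + -

Post-order on an expression tree gives postfix notation: for each operator, emit left operand, right operand, then the operator.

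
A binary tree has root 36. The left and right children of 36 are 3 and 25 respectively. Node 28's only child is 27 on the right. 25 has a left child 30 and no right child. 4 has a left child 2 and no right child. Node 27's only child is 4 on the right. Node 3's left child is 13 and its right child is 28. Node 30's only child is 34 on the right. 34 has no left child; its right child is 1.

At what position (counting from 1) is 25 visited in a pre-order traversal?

Pre-order visits the node, then its left subtree, then its right subtree.
Visit 36.
At 36: go left to 3.
  Visit 3.
  At 3: go left to 13.
    13 is a leaf — visit 13.
  At 3: go right to 28.
    Visit 28.
    At 28: no left child.
    At 28: go right to 27.
      Visit 27.
      At 27: no left child.
      At 27: go right to 4.
        Visit 4.
        At 4: go left to 2.
          2 is a leaf — visit 2.
        At 4: no right child.
At 36: go right to 25.
  Visit 25.
  At 25: go left to 30.
    Visit 30.
    At 30: no left child.
    At 30: go right to 34.
      Visit 34.
      At 34: no left child.
      At 34: go right to 1.
        1 is a leaf — visit 1.
  At 25: no right child.
Full pre-order sequence: 36, 3, 13, 28, 27, 4, 2, 25, 30, 34, 1.

8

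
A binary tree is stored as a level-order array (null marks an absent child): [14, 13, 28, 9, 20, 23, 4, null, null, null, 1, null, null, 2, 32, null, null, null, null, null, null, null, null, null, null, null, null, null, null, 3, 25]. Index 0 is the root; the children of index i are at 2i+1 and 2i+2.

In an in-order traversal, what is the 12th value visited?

In-order visits the left subtree, then the node, then the right subtree.
At 14: go left to 13.
  At 13: go left to 9.
    9 is a leaf — visit 9.
  Visit 13.
  At 13: go right to 20.
    At 20: no left child.
    Visit 20.
    At 20: go right to 1.
      1 is a leaf — visit 1.
Visit 14.
At 14: go right to 28.
  At 28: go left to 23.
    23 is a leaf — visit 23.
  Visit 28.
  At 28: go right to 4.
    At 4: go left to 2.
      2 is a leaf — visit 2.
    Visit 4.
    At 4: go right to 32.
      At 32: go left to 3.
        3 is a leaf — visit 3.
      Visit 32.
      At 32: go right to 25.
        25 is a leaf — visit 25.
Full in-order sequence: 9, 13, 20, 1, 14, 23, 28, 2, 4, 3, 32, 25.

25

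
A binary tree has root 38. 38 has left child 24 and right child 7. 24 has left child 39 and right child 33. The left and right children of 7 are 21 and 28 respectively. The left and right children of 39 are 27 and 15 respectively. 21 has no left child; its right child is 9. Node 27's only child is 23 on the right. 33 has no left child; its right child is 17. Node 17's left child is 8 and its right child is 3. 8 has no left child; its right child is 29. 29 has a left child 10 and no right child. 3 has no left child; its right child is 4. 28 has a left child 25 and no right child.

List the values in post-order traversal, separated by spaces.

Post-order visits the left subtree, then the right subtree, then the node.
At 38: go left to 24.
  At 24: go left to 39.
    At 39: go left to 27.
      At 27: no left child.
      At 27: go right to 23.
        23 is a leaf — visit 23.
      Visit 27.
    At 39: go right to 15.
      15 is a leaf — visit 15.
    Visit 39.
  At 24: go right to 33.
    At 33: no left child.
    At 33: go right to 17.
      At 17: go left to 8.
        At 8: no left child.
        At 8: go right to 29.
          At 29: go left to 10.
            10 is a leaf — visit 10.
          At 29: no right child.
          Visit 29.
        Visit 8.
      At 17: go right to 3.
        At 3: no left child.
        At 3: go right to 4.
          4 is a leaf — visit 4.
        Visit 3.
      Visit 17.
    Visit 33.
  Visit 24.
At 38: go right to 7.
  At 7: go left to 21.
    At 21: no left child.
    At 21: go right to 9.
      9 is a leaf — visit 9.
    Visit 21.
  At 7: go right to 28.
    At 28: go left to 25.
      25 is a leaf — visit 25.
    At 28: no right child.
    Visit 28.
  Visit 7.
Visit 38.

23 27 15 39 10 29 8 4 3 17 33 24 9 21 25 28 7 38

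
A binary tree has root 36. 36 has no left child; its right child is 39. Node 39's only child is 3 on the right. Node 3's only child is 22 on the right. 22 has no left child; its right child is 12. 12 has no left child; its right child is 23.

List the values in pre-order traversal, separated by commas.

Pre-order visits the node, then its left subtree, then its right subtree.
Visit 36.
At 36: no left child.
At 36: go right to 39.
  Visit 39.
  At 39: no left child.
  At 39: go right to 3.
    Visit 3.
    At 3: no left child.
    At 3: go right to 22.
      Visit 22.
      At 22: no left child.
      At 22: go right to 12.
        Visit 12.
        At 12: no left child.
        At 12: go right to 23.
          23 is a leaf — visit 23.

36, 39, 3, 22, 12, 23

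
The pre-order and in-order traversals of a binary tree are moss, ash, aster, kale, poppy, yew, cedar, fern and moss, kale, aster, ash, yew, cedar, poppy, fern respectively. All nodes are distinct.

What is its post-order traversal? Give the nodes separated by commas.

The first element of pre-order is the root; it splits in-order into left and right subtrees.
Root moss: left subtree has 0 nodes { }, right has 7 {kale, aster, ash, yew, cedar, poppy, fern}.
  Root ash: left subtree has 2 nodes {kale, aster}, right has 4 {yew, cedar, poppy, fern}.
    Root aster: left subtree has 1 node {kale}, right has 0 { }.
    Root poppy: left subtree has 2 nodes {yew, cedar}, right has 1 {fern}.
      Root yew: left subtree has 0 nodes { }, right has 1 {cedar}.

kale, aster, cedar, yew, fern, poppy, ash, moss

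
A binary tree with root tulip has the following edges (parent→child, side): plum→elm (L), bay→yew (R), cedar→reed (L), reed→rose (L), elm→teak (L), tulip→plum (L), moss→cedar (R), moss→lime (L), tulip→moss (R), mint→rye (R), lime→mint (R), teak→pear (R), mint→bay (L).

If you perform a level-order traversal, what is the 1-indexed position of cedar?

6

Level-order visits nodes level by level from the root, left to right within each level.
Level 0: tulip
Level 1: plum, moss
Level 2: elm, lime, cedar
Level 3: teak, mint, reed
Level 4: pear, bay, rye, rose
Level 5: yew
Full level-order sequence: tulip, plum, moss, elm, lime, cedar, teak, mint, reed, pear, bay, rye, rose, yew.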